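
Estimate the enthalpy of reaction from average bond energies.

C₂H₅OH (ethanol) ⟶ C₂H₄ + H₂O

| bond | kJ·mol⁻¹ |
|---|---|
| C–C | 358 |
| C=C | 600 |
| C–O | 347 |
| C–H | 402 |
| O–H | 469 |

ΔH ≈ +38 kJ

Bonds broken (reactants):
  C–C: 1 × 358 = 358
  C–H: 5 × 402 = 2010
  C–O: 1 × 347 = 347
  O–H: 1 × 469 = 469
  Σ(broken) = 3184 kJ
Bonds formed (products):
  C–H: 4 × 402 = 1608
  C=C: 1 × 600 = 600
  O–H: 2 × 469 = 938
  Σ(formed) = 3146 kJ
ΔH = Σ(broken) − Σ(formed) = 3184 − 3146 = +38 kJ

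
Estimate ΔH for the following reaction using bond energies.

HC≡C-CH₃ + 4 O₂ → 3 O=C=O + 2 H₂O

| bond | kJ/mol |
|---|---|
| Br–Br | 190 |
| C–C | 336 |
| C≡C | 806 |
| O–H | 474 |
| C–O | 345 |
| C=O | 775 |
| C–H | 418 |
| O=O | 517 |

Bonds broken (reactants):
  C≡C: 1 × 806 = 806
  C–C: 1 × 336 = 336
  C–H: 4 × 418 = 1672
  O=O: 4 × 517 = 2068
  Σ(broken) = 4882 kJ
Bonds formed (products):
  C=O: 6 × 775 = 4650
  O–H: 4 × 474 = 1896
  Σ(formed) = 6546 kJ
ΔH = Σ(broken) − Σ(formed) = 4882 − 6546 = −1664 kJ

ΔH ≈ −1664 kJ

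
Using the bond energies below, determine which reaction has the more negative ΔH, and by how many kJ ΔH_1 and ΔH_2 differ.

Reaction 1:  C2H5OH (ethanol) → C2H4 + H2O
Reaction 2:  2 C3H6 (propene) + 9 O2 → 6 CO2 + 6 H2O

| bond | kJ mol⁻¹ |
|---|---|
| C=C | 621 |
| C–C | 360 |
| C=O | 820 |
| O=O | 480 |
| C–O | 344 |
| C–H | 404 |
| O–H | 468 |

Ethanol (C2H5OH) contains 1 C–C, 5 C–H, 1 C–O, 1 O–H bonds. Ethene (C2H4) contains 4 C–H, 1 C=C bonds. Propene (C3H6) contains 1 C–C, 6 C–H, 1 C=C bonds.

Reaction 1:
  Bonds broken (reactants):
    C–C: 1 × 360 = 360
    C–H: 5 × 404 = 2020
    C–O: 1 × 344 = 344
    O–H: 1 × 468 = 468
    Σ(broken) = 3192 kJ
  Bonds formed (products):
    C–H: 4 × 404 = 1616
    C=C: 1 × 621 = 621
    O–H: 2 × 468 = 936
    Σ(formed) = 3173 kJ
  ΔH_1 = 3192 − 3173 = +19 kJ
Reaction 2:
  Bonds broken (reactants):
    C–C: 2 × 360 = 720
    C–H: 12 × 404 = 4848
    C=C: 2 × 621 = 1242
    O=O: 9 × 480 = 4320
    Σ(broken) = 11130 kJ
  Bonds formed (products):
    C=O: 12 × 820 = 9840
    O–H: 12 × 468 = 5616
    Σ(formed) = 15456 kJ
  ΔH_2 = 11130 − 15456 = −4326 kJ
ΔH_1 − ΔH_2 = +4345 kJ, so reaction 2 has the more negative ΔH; |ΔH_1 − ΔH_2| = 4345 kJ.

Reaction 2, by 4345 kJ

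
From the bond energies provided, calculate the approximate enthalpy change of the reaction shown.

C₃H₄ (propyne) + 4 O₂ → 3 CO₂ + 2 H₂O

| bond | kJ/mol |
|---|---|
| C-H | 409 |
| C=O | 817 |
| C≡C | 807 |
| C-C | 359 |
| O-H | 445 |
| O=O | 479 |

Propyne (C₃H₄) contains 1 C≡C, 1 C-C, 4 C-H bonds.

Bonds broken (reactants):
  C≡C: 1 × 807 = 807
  C-C: 1 × 359 = 359
  C-H: 4 × 409 = 1636
  O=O: 4 × 479 = 1916
  Σ(broken) = 4718 kJ
Bonds formed (products):
  C=O: 6 × 817 = 4902
  O-H: 4 × 445 = 1780
  Σ(formed) = 6682 kJ
ΔH = Σ(broken) − Σ(formed) = 4718 − 6682 = −1964 kJ

ΔH ≈ −1964 kJ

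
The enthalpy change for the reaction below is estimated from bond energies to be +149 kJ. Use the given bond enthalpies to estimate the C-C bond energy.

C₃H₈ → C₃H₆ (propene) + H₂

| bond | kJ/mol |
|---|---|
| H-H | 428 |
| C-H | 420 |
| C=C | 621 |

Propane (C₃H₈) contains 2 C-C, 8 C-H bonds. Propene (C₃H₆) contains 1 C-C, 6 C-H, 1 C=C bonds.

D(C-C) ≈ 358 kJ/mol

Let D be the C-C bond energy.
Σ(broken) = 2×D + 8×420 = 3360 + 2D
Σ(formed) = 1×D + 6×420 + 1×621 + 1×428 = 3569 + D
ΔH = Σ(broken) − Σ(formed) = (3360 + 2D) − (3569 + D) = −209 + D
Setting this equal to +149 kJ gives D = 358 kJ/mol.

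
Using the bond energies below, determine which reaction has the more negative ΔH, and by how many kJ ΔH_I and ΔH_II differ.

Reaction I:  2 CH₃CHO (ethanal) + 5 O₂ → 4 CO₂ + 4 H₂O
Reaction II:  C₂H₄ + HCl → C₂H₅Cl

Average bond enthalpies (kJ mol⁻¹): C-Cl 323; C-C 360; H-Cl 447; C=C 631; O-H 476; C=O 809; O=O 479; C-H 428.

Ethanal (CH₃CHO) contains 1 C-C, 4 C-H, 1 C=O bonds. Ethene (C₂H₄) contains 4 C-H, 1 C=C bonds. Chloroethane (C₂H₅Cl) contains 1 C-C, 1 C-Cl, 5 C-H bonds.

Reaction I, by 2090 kJ

Reaction I:
  Bonds broken (reactants):
    C-C: 2 × 360 = 720
    C-H: 8 × 428 = 3424
    C=O: 2 × 809 = 1618
    O=O: 5 × 479 = 2395
    Σ(broken) = 8157 kJ
  Bonds formed (products):
    C=O: 8 × 809 = 6472
    O-H: 8 × 476 = 3808
    Σ(formed) = 10280 kJ
  ΔH_I = 8157 − 10280 = −2123 kJ
Reaction II:
  Bonds broken (reactants):
    C-H: 4 × 428 = 1712
    C=C: 1 × 631 = 631
    H-Cl: 1 × 447 = 447
    Σ(broken) = 2790 kJ
  Bonds formed (products):
    C-C: 1 × 360 = 360
    C-Cl: 1 × 323 = 323
    C-H: 5 × 428 = 2140
    Σ(formed) = 2823 kJ
  ΔH_II = 2790 − 2823 = −33 kJ
ΔH_I − ΔH_II = −2090 kJ, so reaction I has the more negative ΔH; |ΔH_I − ΔH_II| = 2090 kJ.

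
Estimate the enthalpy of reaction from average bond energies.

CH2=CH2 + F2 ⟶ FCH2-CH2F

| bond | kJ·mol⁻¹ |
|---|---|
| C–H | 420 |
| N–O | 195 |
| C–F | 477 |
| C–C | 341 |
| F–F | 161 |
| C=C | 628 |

ΔH ≈ −506 kJ

Bonds broken (reactants):
  C–H: 4 × 420 = 1680
  C=C: 1 × 628 = 628
  F–F: 1 × 161 = 161
  Σ(broken) = 2469 kJ
Bonds formed (products):
  C–C: 1 × 341 = 341
  C–F: 2 × 477 = 954
  C–H: 4 × 420 = 1680
  Σ(formed) = 2975 kJ
ΔH = Σ(broken) − Σ(formed) = 2469 − 2975 = −506 kJ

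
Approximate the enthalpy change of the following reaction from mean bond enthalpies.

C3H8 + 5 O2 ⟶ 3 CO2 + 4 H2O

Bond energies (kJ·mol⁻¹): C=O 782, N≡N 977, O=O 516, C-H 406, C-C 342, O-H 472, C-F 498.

Bonds broken (reactants):
  C-C: 2 × 342 = 684
  C-H: 8 × 406 = 3248
  O=O: 5 × 516 = 2580
  Σ(broken) = 6512 kJ
Bonds formed (products):
  C=O: 6 × 782 = 4692
  O-H: 8 × 472 = 3776
  Σ(formed) = 8468 kJ
ΔH = Σ(broken) − Σ(formed) = 6512 − 8468 = −1956 kJ

ΔH ≈ −1956 kJ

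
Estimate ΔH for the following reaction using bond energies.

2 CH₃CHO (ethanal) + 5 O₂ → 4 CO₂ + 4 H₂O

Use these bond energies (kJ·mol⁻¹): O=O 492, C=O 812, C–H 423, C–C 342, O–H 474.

ΔH ≈ −2136 kJ

Bonds broken (reactants):
  C–C: 2 × 342 = 684
  C–H: 8 × 423 = 3384
  C=O: 2 × 812 = 1624
  O=O: 5 × 492 = 2460
  Σ(broken) = 8152 kJ
Bonds formed (products):
  C=O: 8 × 812 = 6496
  O–H: 8 × 474 = 3792
  Σ(formed) = 10288 kJ
ΔH = Σ(broken) − Σ(formed) = 8152 − 10288 = −2136 kJ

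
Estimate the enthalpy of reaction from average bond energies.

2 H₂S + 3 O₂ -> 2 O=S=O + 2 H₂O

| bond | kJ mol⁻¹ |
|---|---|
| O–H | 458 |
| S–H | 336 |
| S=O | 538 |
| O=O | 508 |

ΔH ≈ −1116 kJ

Bonds broken (reactants):
  O=O: 3 × 508 = 1524
  S–H: 4 × 336 = 1344
  Σ(broken) = 2868 kJ
Bonds formed (products):
  O–H: 4 × 458 = 1832
  S=O: 4 × 538 = 2152
  Σ(formed) = 3984 kJ
ΔH = Σ(broken) − Σ(formed) = 2868 − 3984 = −1116 kJ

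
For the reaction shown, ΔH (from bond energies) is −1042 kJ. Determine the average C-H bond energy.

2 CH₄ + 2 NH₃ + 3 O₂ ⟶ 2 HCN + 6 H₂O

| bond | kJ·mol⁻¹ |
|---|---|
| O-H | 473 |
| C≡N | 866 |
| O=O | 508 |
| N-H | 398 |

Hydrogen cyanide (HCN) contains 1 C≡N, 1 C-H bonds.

D(C-H) ≈ 409 kJ/mol

Let D be the C-H bond energy.
Σ(broken) = 8×D + 6×398 + 3×508 = 3912 + 8D
Σ(formed) = 2×866 + 2×D + 12×473 = 7408 + 2D
ΔH = Σ(broken) − Σ(formed) = (3912 + 8D) − (7408 + 2D) = −3496 + 6D
Setting this equal to −1042 kJ gives 6D = 2454, so D = 409 kJ/mol.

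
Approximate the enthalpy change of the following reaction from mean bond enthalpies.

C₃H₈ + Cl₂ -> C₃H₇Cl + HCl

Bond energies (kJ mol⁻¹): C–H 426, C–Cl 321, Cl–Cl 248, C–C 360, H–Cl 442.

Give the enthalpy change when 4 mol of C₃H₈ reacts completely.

Bonds broken (reactants):
  C–C: 2 × 360 = 720
  C–H: 8 × 426 = 3408
  Cl–Cl: 1 × 248 = 248
  Σ(broken) = 4376 kJ
Bonds formed (products):
  C–C: 2 × 360 = 720
  C–Cl: 1 × 321 = 321
  C–H: 7 × 426 = 2982
  H–Cl: 1 × 442 = 442
  Σ(formed) = 4465 kJ
ΔH = Σ(broken) − Σ(formed) = 4376 − 4465 = −89 kJ
For 4× the reaction as written: 4 × (−89) = −356 kJ

ΔH = −356 kJ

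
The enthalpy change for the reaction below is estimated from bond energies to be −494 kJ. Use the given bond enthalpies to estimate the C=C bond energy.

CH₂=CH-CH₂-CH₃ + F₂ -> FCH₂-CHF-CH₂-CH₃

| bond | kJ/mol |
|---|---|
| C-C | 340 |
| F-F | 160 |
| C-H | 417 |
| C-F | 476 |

Let D be the C=C bond energy.
Σ(broken) = 2×340 + 8×417 + 1×D + 1×160 = 4176 + D
Σ(formed) = 3×340 + 2×476 + 8×417 = 5308
ΔH = Σ(broken) − Σ(formed) = (4176 + D) − (5308) = −1132 + D
Setting this equal to −494 kJ gives D = 638 kJ/mol.

D(C=C) ≈ 638 kJ/mol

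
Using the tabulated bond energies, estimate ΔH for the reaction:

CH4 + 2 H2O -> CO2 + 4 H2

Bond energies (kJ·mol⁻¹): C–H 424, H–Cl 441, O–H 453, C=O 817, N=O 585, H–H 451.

ΔH ≈ +70 kJ

Bonds broken (reactants):
  C–H: 4 × 424 = 1696
  O–H: 4 × 453 = 1812
  Σ(broken) = 3508 kJ
Bonds formed (products):
  C=O: 2 × 817 = 1634
  H–H: 4 × 451 = 1804
  Σ(formed) = 3438 kJ
ΔH = Σ(broken) − Σ(formed) = 3508 − 3438 = +70 kJ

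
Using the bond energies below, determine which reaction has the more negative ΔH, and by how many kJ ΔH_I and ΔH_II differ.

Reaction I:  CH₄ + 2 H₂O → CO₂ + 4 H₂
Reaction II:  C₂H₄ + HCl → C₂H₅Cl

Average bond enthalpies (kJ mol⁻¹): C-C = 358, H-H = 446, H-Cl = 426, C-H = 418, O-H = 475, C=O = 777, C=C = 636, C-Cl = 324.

Reaction II, by 272 kJ

Reaction I:
  Bonds broken (reactants):
    C-H: 4 × 418 = 1672
    O-H: 4 × 475 = 1900
    Σ(broken) = 3572 kJ
  Bonds formed (products):
    C=O: 2 × 777 = 1554
    H-H: 4 × 446 = 1784
    Σ(formed) = 3338 kJ
  ΔH_I = 3572 − 3338 = +234 kJ
Reaction II:
  Bonds broken (reactants):
    C-H: 4 × 418 = 1672
    C=C: 1 × 636 = 636
    H-Cl: 1 × 426 = 426
    Σ(broken) = 2734 kJ
  Bonds formed (products):
    C-C: 1 × 358 = 358
    C-Cl: 1 × 324 = 324
    C-H: 5 × 418 = 2090
    Σ(formed) = 2772 kJ
  ΔH_II = 2734 − 2772 = −38 kJ
ΔH_I − ΔH_II = +272 kJ, so reaction II has the more negative ΔH; |ΔH_I − ΔH_II| = 272 kJ.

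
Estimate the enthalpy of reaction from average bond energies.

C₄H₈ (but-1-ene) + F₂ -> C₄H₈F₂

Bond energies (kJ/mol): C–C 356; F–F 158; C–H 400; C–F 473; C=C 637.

ΔH ≈ −507 kJ

Bonds broken (reactants):
  C–C: 2 × 356 = 712
  C–H: 8 × 400 = 3200
  C=C: 1 × 637 = 637
  F–F: 1 × 158 = 158
  Σ(broken) = 4707 kJ
Bonds formed (products):
  C–C: 3 × 356 = 1068
  C–F: 2 × 473 = 946
  C–H: 8 × 400 = 3200
  Σ(formed) = 5214 kJ
ΔH = Σ(broken) − Σ(formed) = 4707 − 5214 = −507 kJ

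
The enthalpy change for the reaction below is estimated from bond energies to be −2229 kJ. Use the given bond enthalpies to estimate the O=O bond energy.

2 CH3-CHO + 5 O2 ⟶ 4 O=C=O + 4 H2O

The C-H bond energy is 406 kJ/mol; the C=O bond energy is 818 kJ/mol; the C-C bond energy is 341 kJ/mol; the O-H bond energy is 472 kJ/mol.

D(O=O) ≈ 505 kJ/mol

Let D be the O=O bond energy.
Σ(broken) = 2×341 + 8×406 + 2×818 + 5×D = 5566 + 5D
Σ(formed) = 8×818 + 8×472 = 10320
ΔH = Σ(broken) − Σ(formed) = (5566 + 5D) − (10320) = −4754 + 5D
Setting this equal to −2229 kJ gives 5D = 2525, so D = 505 kJ/mol.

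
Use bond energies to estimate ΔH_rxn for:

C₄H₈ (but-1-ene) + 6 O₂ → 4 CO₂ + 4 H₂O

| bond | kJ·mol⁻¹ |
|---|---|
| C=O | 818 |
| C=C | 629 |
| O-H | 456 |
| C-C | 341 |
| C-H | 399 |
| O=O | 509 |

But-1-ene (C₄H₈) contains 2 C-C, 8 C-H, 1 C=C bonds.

ΔH ≈ −2635 kJ

Bonds broken (reactants):
  C-C: 2 × 341 = 682
  C-H: 8 × 399 = 3192
  C=C: 1 × 629 = 629
  O=O: 6 × 509 = 3054
  Σ(broken) = 7557 kJ
Bonds formed (products):
  C=O: 8 × 818 = 6544
  O-H: 8 × 456 = 3648
  Σ(formed) = 10192 kJ
ΔH = Σ(broken) − Σ(formed) = 7557 − 10192 = −2635 kJ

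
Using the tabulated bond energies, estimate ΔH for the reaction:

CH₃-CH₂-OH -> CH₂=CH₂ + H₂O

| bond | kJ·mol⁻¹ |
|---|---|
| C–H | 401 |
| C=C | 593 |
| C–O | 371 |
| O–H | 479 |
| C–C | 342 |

ΔH ≈ +42 kJ

Bonds broken (reactants):
  C–C: 1 × 342 = 342
  C–H: 5 × 401 = 2005
  C–O: 1 × 371 = 371
  O–H: 1 × 479 = 479
  Σ(broken) = 3197 kJ
Bonds formed (products):
  C–H: 4 × 401 = 1604
  C=C: 1 × 593 = 593
  O–H: 2 × 479 = 958
  Σ(formed) = 3155 kJ
ΔH = Σ(broken) − Σ(formed) = 3197 − 3155 = +42 kJ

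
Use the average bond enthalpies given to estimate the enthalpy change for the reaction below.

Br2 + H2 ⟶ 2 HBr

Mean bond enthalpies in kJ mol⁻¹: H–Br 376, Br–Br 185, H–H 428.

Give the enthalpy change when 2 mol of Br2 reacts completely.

Bonds broken (reactants):
  Br–Br: 1 × 185 = 185
  H–H: 1 × 428 = 428
  Σ(broken) = 613 kJ
Bonds formed (products):
  H–Br: 2 × 376 = 752
  Σ(formed) = 752 kJ
ΔH = Σ(broken) − Σ(formed) = 613 − 752 = −139 kJ
For 2× the reaction as written: 2 × (−139) = −278 kJ

ΔH = −278 kJ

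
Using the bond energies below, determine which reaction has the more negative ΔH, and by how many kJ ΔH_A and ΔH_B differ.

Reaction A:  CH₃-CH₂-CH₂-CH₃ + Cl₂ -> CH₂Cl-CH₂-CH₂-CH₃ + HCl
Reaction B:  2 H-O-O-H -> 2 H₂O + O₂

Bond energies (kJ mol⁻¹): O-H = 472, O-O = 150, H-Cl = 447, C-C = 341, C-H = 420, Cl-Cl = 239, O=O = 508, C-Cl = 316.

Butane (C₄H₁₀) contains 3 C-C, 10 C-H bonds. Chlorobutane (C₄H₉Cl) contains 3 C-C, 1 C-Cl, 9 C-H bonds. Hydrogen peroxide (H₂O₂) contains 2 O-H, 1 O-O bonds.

Reaction B, by 104 kJ

Reaction A:
  Bonds broken (reactants):
    C-C: 3 × 341 = 1023
    C-H: 10 × 420 = 4200
    Cl-Cl: 1 × 239 = 239
    Σ(broken) = 5462 kJ
  Bonds formed (products):
    C-C: 3 × 341 = 1023
    C-Cl: 1 × 316 = 316
    C-H: 9 × 420 = 3780
    H-Cl: 1 × 447 = 447
    Σ(formed) = 5566 kJ
  ΔH_A = 5462 − 5566 = −104 kJ
Reaction B:
  Bonds broken (reactants):
    O-H: 4 × 472 = 1888
    O-O: 2 × 150 = 300
    Σ(broken) = 2188 kJ
  Bonds formed (products):
    O-H: 4 × 472 = 1888
    O=O: 1 × 508 = 508
    Σ(formed) = 2396 kJ
  ΔH_B = 2188 − 2396 = −208 kJ
ΔH_A − ΔH_B = +104 kJ, so reaction B has the more negative ΔH; |ΔH_A − ΔH_B| = 104 kJ.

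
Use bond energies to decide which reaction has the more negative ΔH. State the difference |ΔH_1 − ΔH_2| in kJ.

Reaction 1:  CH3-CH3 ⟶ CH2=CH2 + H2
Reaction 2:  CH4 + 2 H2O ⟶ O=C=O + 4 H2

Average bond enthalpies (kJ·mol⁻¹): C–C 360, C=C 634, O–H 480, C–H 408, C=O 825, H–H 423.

Reaction 1:
  Bonds broken (reactants):
    C–C: 1 × 360 = 360
    C–H: 6 × 408 = 2448
    Σ(broken) = 2808 kJ
  Bonds formed (products):
    C–H: 4 × 408 = 1632
    C=C: 1 × 634 = 634
    H–H: 1 × 423 = 423
    Σ(formed) = 2689 kJ
  ΔH_1 = 2808 − 2689 = +119 kJ
Reaction 2:
  Bonds broken (reactants):
    C–H: 4 × 408 = 1632
    O–H: 4 × 480 = 1920
    Σ(broken) = 3552 kJ
  Bonds formed (products):
    C=O: 2 × 825 = 1650
    H–H: 4 × 423 = 1692
    Σ(formed) = 3342 kJ
  ΔH_2 = 3552 − 3342 = +210 kJ
ΔH_1 − ΔH_2 = −91 kJ, so reaction 1 has the more negative ΔH; |ΔH_1 − ΔH_2| = 91 kJ.

Reaction 1, by 91 kJ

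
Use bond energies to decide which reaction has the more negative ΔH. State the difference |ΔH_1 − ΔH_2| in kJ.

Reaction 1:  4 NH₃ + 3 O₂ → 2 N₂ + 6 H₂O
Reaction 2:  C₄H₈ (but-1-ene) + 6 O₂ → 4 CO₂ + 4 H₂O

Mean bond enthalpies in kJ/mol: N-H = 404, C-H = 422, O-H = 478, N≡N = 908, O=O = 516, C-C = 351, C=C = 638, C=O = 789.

Reaction 2, by 1168 kJ

Reaction 1:
  Bonds broken (reactants):
    N-H: 12 × 404 = 4848
    O=O: 3 × 516 = 1548
    Σ(broken) = 6396 kJ
  Bonds formed (products):
    N≡N: 2 × 908 = 1816
    O-H: 12 × 478 = 5736
    Σ(formed) = 7552 kJ
  ΔH_1 = 6396 − 7552 = −1156 kJ
Reaction 2:
  Bonds broken (reactants):
    C-C: 2 × 351 = 702
    C-H: 8 × 422 = 3376
    C=C: 1 × 638 = 638
    O=O: 6 × 516 = 3096
    Σ(broken) = 7812 kJ
  Bonds formed (products):
    C=O: 8 × 789 = 6312
    O-H: 8 × 478 = 3824
    Σ(formed) = 10136 kJ
  ΔH_2 = 7812 − 10136 = −2324 kJ
ΔH_1 − ΔH_2 = +1168 kJ, so reaction 2 has the more negative ΔH; |ΔH_1 − ΔH_2| = 1168 kJ.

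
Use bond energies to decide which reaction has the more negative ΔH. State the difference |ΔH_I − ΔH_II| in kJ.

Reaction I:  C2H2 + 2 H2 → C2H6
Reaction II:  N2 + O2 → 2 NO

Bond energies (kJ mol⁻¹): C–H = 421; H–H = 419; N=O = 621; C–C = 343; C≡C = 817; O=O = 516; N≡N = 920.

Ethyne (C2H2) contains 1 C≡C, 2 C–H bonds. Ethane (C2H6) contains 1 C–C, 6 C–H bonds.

Reaction I:
  Bonds broken (reactants):
    C≡C: 1 × 817 = 817
    C–H: 2 × 421 = 842
    H–H: 2 × 419 = 838
    Σ(broken) = 2497 kJ
  Bonds formed (products):
    C–C: 1 × 343 = 343
    C–H: 6 × 421 = 2526
    Σ(formed) = 2869 kJ
  ΔH_I = 2497 − 2869 = −372 kJ
Reaction II:
  Bonds broken (reactants):
    N≡N: 1 × 920 = 920
    O=O: 1 × 516 = 516
    Σ(broken) = 1436 kJ
  Bonds formed (products):
    N=O: 2 × 621 = 1242
    Σ(formed) = 1242 kJ
  ΔH_II = 1436 − 1242 = +194 kJ
ΔH_I − ΔH_II = −566 kJ, so reaction I has the more negative ΔH; |ΔH_I − ΔH_II| = 566 kJ.

Reaction I, by 566 kJ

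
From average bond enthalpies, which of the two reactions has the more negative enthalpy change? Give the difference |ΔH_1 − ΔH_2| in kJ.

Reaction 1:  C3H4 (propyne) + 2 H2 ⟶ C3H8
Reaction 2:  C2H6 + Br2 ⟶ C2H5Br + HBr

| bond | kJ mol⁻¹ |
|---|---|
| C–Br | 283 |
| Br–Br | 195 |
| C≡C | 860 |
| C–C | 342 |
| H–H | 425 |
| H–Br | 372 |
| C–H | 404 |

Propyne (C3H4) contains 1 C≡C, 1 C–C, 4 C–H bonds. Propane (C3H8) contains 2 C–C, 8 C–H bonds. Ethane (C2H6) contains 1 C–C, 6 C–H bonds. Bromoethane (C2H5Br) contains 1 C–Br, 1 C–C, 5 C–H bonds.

Reaction 1:
  Bonds broken (reactants):
    C≡C: 1 × 860 = 860
    C–C: 1 × 342 = 342
    C–H: 4 × 404 = 1616
    H–H: 2 × 425 = 850
    Σ(broken) = 3668 kJ
  Bonds formed (products):
    C–C: 2 × 342 = 684
    C–H: 8 × 404 = 3232
    Σ(formed) = 3916 kJ
  ΔH_1 = 3668 − 3916 = −248 kJ
Reaction 2:
  Bonds broken (reactants):
    Br–Br: 1 × 195 = 195
    C–C: 1 × 342 = 342
    C–H: 6 × 404 = 2424
    Σ(broken) = 2961 kJ
  Bonds formed (products):
    C–Br: 1 × 283 = 283
    C–C: 1 × 342 = 342
    C–H: 5 × 404 = 2020
    H–Br: 1 × 372 = 372
    Σ(formed) = 3017 kJ
  ΔH_2 = 2961 − 3017 = −56 kJ
ΔH_1 − ΔH_2 = −192 kJ, so reaction 1 has the more negative ΔH; |ΔH_1 − ΔH_2| = 192 kJ.

Reaction 1, by 192 kJ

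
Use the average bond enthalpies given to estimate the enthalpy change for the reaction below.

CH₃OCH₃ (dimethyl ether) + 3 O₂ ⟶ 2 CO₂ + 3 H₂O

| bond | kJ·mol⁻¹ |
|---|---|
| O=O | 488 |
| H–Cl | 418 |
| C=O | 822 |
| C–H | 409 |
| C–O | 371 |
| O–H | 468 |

Bonds broken (reactants):
  C–H: 6 × 409 = 2454
  C–O: 2 × 371 = 742
  O=O: 3 × 488 = 1464
  Σ(broken) = 4660 kJ
Bonds formed (products):
  C=O: 4 × 822 = 3288
  O–H: 6 × 468 = 2808
  Σ(formed) = 6096 kJ
ΔH = Σ(broken) − Σ(formed) = 4660 − 6096 = −1436 kJ

ΔH ≈ −1436 kJ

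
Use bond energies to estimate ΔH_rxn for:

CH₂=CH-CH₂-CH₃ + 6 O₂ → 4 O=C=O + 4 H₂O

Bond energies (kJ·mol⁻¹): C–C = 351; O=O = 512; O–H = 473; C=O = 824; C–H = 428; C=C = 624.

Bonds broken (reactants):
  C–C: 2 × 351 = 702
  C–H: 8 × 428 = 3424
  C=C: 1 × 624 = 624
  O=O: 6 × 512 = 3072
  Σ(broken) = 7822 kJ
Bonds formed (products):
  C=O: 8 × 824 = 6592
  O–H: 8 × 473 = 3784
  Σ(formed) = 10376 kJ
ΔH = Σ(broken) − Σ(formed) = 7822 − 10376 = −2554 kJ

ΔH ≈ −2554 kJ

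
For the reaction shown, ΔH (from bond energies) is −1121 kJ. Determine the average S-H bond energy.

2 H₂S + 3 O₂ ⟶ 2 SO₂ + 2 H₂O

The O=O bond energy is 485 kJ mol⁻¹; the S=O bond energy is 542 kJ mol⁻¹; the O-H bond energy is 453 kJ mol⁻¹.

Let D be the S-H bond energy.
Σ(broken) = 3×485 + 4×D = 1455 + 4D
Σ(formed) = 4×453 + 4×542 = 3980
ΔH = Σ(broken) − Σ(formed) = (1455 + 4D) − (3980) = −2525 + 4D
Setting this equal to −1121 kJ gives 4D = 1404, so D = 351 kJ/mol.

D(S-H) ≈ 351 kJ/mol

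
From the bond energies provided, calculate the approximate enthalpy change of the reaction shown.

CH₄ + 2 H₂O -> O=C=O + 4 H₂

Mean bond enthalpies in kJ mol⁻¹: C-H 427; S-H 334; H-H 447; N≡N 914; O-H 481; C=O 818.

ΔH ≈ +208 kJ

Bonds broken (reactants):
  C-H: 4 × 427 = 1708
  O-H: 4 × 481 = 1924
  Σ(broken) = 3632 kJ
Bonds formed (products):
  C=O: 2 × 818 = 1636
  H-H: 4 × 447 = 1788
  Σ(formed) = 3424 kJ
ΔH = Σ(broken) − Σ(formed) = 3632 − 3424 = +208 kJ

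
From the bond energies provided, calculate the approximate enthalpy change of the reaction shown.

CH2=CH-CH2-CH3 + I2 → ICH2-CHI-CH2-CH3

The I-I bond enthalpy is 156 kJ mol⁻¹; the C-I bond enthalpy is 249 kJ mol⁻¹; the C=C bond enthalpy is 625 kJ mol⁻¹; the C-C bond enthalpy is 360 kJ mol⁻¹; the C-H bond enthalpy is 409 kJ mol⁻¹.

Bonds broken (reactants):
  C-C: 2 × 360 = 720
  C-H: 8 × 409 = 3272
  C=C: 1 × 625 = 625
  I-I: 1 × 156 = 156
  Σ(broken) = 4773 kJ
Bonds formed (products):
  C-C: 3 × 360 = 1080
  C-H: 8 × 409 = 3272
  C-I: 2 × 249 = 498
  Σ(formed) = 4850 kJ
ΔH = Σ(broken) − Σ(formed) = 4773 − 4850 = −77 kJ

ΔH ≈ −77 kJ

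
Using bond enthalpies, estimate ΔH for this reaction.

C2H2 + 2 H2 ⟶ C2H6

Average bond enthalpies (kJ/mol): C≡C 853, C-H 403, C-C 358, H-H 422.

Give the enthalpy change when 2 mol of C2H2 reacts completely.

ΔH = −546 kJ

Bonds broken (reactants):
  C≡C: 1 × 853 = 853
  C-H: 2 × 403 = 806
  H-H: 2 × 422 = 844
  Σ(broken) = 2503 kJ
Bonds formed (products):
  C-C: 1 × 358 = 358
  C-H: 6 × 403 = 2418
  Σ(formed) = 2776 kJ
ΔH = Σ(broken) − Σ(formed) = 2503 − 2776 = −273 kJ
For 2× the reaction as written: 2 × (−273) = −546 kJ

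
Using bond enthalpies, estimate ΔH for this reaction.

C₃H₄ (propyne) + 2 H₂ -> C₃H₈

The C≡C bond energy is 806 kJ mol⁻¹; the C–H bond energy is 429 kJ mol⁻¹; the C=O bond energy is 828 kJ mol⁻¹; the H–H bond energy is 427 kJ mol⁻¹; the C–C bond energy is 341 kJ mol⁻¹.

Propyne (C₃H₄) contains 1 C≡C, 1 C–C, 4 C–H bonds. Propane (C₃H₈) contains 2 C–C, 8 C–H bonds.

Bonds broken (reactants):
  C≡C: 1 × 806 = 806
  C–C: 1 × 341 = 341
  C–H: 4 × 429 = 1716
  H–H: 2 × 427 = 854
  Σ(broken) = 3717 kJ
Bonds formed (products):
  C–C: 2 × 341 = 682
  C–H: 8 × 429 = 3432
  Σ(formed) = 4114 kJ
ΔH = Σ(broken) − Σ(formed) = 3717 − 4114 = −397 kJ

ΔH ≈ −397 kJ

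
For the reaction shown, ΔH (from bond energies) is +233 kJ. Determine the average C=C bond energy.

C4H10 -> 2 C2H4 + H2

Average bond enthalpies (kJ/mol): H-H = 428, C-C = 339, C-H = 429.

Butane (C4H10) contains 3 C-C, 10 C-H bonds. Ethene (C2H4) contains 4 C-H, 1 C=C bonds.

D(C=C) ≈ 607 kJ/mol

Let D be the C=C bond energy.
Σ(broken) = 3×339 + 10×429 = 5307
Σ(formed) = 8×429 + 2×D + 1×428 = 3860 + 2D
ΔH = Σ(broken) − Σ(formed) = (5307) − (3860 + 2D) = +1447 − 2D
Setting this equal to +233 kJ gives 2D = 1214, so D = 607 kJ/mol.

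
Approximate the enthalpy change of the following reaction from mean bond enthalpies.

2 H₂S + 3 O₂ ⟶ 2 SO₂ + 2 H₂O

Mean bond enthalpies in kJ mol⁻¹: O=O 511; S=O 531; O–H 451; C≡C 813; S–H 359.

Bonds broken (reactants):
  O=O: 3 × 511 = 1533
  S–H: 4 × 359 = 1436
  Σ(broken) = 2969 kJ
Bonds formed (products):
  O–H: 4 × 451 = 1804
  S=O: 4 × 531 = 2124
  Σ(formed) = 3928 kJ
ΔH = Σ(broken) − Σ(formed) = 2969 − 3928 = −959 kJ

ΔH ≈ −959 kJ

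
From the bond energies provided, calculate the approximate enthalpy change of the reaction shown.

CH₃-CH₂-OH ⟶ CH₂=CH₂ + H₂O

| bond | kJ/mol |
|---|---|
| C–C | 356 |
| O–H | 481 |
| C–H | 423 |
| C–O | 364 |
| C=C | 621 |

Bonds broken (reactants):
  C–C: 1 × 356 = 356
  C–H: 5 × 423 = 2115
  C–O: 1 × 364 = 364
  O–H: 1 × 481 = 481
  Σ(broken) = 3316 kJ
Bonds formed (products):
  C–H: 4 × 423 = 1692
  C=C: 1 × 621 = 621
  O–H: 2 × 481 = 962
  Σ(formed) = 3275 kJ
ΔH = Σ(broken) − Σ(formed) = 3316 − 3275 = +41 kJ

ΔH ≈ +41 kJ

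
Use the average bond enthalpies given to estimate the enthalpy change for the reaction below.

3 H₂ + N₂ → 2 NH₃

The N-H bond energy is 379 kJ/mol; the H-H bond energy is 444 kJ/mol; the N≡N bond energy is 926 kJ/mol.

ΔH ≈ −16 kJ

Bonds broken (reactants):
  H-H: 3 × 444 = 1332
  N≡N: 1 × 926 = 926
  Σ(broken) = 2258 kJ
Bonds formed (products):
  N-H: 6 × 379 = 2274
  Σ(formed) = 2274 kJ
ΔH = Σ(broken) − Σ(formed) = 2258 − 2274 = −16 kJ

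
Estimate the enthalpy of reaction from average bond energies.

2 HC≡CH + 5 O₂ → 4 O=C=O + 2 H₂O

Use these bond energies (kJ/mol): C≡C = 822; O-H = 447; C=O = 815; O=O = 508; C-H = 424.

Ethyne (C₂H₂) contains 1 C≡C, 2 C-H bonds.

Bonds broken (reactants):
  C≡C: 2 × 822 = 1644
  C-H: 4 × 424 = 1696
  O=O: 5 × 508 = 2540
  Σ(broken) = 5880 kJ
Bonds formed (products):
  C=O: 8 × 815 = 6520
  O-H: 4 × 447 = 1788
  Σ(formed) = 8308 kJ
ΔH = Σ(broken) − Σ(formed) = 5880 − 8308 = −2428 kJ

ΔH ≈ −2428 kJ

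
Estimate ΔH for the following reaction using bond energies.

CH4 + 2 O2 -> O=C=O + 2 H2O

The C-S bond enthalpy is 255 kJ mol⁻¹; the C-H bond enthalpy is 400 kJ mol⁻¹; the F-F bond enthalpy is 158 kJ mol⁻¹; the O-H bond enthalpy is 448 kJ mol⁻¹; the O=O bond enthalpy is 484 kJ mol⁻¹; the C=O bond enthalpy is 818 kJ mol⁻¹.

Bonds broken (reactants):
  C-H: 4 × 400 = 1600
  O=O: 2 × 484 = 968
  Σ(broken) = 2568 kJ
Bonds formed (products):
  C=O: 2 × 818 = 1636
  O-H: 4 × 448 = 1792
  Σ(formed) = 3428 kJ
ΔH = Σ(broken) − Σ(formed) = 2568 − 3428 = −860 kJ

ΔH ≈ −860 kJ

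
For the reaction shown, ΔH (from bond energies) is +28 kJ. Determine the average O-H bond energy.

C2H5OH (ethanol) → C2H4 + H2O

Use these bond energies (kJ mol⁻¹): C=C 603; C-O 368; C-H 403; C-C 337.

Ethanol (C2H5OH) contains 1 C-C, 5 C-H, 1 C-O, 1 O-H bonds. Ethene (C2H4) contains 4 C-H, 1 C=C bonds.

D(O-H) ≈ 477 kJ/mol

Let D be the O-H bond energy.
Σ(broken) = 1×337 + 5×403 + 1×368 + 1×D = 2720 + D
Σ(formed) = 4×403 + 1×603 + 2×D = 2215 + 2D
ΔH = Σ(broken) − Σ(formed) = (2720 + D) − (2215 + 2D) = +505 − D
Setting this equal to +28 kJ gives D = 477 kJ/mol.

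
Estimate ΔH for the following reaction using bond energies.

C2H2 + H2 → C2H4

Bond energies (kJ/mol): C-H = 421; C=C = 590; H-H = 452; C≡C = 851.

Bonds broken (reactants):
  C≡C: 1 × 851 = 851
  C-H: 2 × 421 = 842
  H-H: 1 × 452 = 452
  Σ(broken) = 2145 kJ
Bonds formed (products):
  C-H: 4 × 421 = 1684
  C=C: 1 × 590 = 590
  Σ(formed) = 2274 kJ
ΔH = Σ(broken) − Σ(formed) = 2145 − 2274 = −129 kJ

ΔH ≈ −129 kJ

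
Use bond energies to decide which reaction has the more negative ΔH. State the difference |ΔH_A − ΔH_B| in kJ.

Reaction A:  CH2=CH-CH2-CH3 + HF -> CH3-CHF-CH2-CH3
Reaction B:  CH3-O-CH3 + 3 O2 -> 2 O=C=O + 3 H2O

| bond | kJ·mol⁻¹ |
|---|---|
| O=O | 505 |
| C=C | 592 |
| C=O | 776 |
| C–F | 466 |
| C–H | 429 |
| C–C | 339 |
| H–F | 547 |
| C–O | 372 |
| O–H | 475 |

Reaction A:
  Bonds broken (reactants):
    C–C: 2 × 339 = 678
    C–H: 8 × 429 = 3432
    C=C: 1 × 592 = 592
    H–F: 1 × 547 = 547
    Σ(broken) = 5249 kJ
  Bonds formed (products):
    C–C: 3 × 339 = 1017
    C–F: 1 × 466 = 466
    C–H: 9 × 429 = 3861
    Σ(formed) = 5344 kJ
  ΔH_A = 5249 − 5344 = −95 kJ
Reaction B:
  Bonds broken (reactants):
    C–H: 6 × 429 = 2574
    C–O: 2 × 372 = 744
    O=O: 3 × 505 = 1515
    Σ(broken) = 4833 kJ
  Bonds formed (products):
    C=O: 4 × 776 = 3104
    O–H: 6 × 475 = 2850
    Σ(formed) = 5954 kJ
  ΔH_B = 4833 − 5954 = −1121 kJ
ΔH_A − ΔH_B = +1026 kJ, so reaction B has the more negative ΔH; |ΔH_A − ΔH_B| = 1026 kJ.

Reaction B, by 1026 kJ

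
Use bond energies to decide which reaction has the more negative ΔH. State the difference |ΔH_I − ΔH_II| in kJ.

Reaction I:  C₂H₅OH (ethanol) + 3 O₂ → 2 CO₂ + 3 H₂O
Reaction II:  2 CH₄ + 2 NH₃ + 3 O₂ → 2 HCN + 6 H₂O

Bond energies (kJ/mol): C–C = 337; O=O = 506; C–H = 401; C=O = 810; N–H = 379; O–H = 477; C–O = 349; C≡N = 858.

Reaction I, by 174 kJ

Reaction I:
  Bonds broken (reactants):
    C–C: 1 × 337 = 337
    C–H: 5 × 401 = 2005
    C–O: 1 × 349 = 349
    O–H: 1 × 477 = 477
    O=O: 3 × 506 = 1518
    Σ(broken) = 4686 kJ
  Bonds formed (products):
    C=O: 4 × 810 = 3240
    O–H: 6 × 477 = 2862
    Σ(formed) = 6102 kJ
  ΔH_I = 4686 − 6102 = −1416 kJ
Reaction II:
  Bonds broken (reactants):
    C–H: 8 × 401 = 3208
    N–H: 6 × 379 = 2274
    O=O: 3 × 506 = 1518
    Σ(broken) = 7000 kJ
  Bonds formed (products):
    C≡N: 2 × 858 = 1716
    C–H: 2 × 401 = 802
    O–H: 12 × 477 = 5724
    Σ(formed) = 8242 kJ
  ΔH_II = 7000 − 8242 = −1242 kJ
ΔH_I − ΔH_II = −174 kJ, so reaction I has the more negative ΔH; |ΔH_I − ΔH_II| = 174 kJ.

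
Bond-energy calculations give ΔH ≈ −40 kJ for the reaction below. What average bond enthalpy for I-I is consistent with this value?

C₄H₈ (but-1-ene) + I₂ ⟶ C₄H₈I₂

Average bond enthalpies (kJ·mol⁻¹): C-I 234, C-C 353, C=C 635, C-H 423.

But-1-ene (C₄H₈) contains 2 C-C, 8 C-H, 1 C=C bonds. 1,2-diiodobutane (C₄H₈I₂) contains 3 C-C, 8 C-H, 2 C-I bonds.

Let D be the I-I bond energy.
Σ(broken) = 2×353 + 8×423 + 1×635 + 1×D = 4725 + D
Σ(formed) = 3×353 + 8×423 + 2×234 = 4911
ΔH = Σ(broken) − Σ(formed) = (4725 + D) − (4911) = −186 + D
Setting this equal to −40 kJ gives D = 146 kJ/mol.

D(I-I) ≈ 146 kJ/mol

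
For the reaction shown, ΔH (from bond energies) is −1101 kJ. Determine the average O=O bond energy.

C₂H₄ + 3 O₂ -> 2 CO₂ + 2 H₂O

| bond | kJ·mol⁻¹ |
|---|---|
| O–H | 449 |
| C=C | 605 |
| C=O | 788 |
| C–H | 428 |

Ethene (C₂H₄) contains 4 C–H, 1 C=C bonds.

Let D be the O=O bond energy.
Σ(broken) = 4×428 + 1×605 + 3×D = 2317 + 3D
Σ(formed) = 4×788 + 4×449 = 4948
ΔH = Σ(broken) − Σ(formed) = (2317 + 3D) − (4948) = −2631 + 3D
Setting this equal to −1101 kJ gives 3D = 1530, so D = 510 kJ/mol.

D(O=O) ≈ 510 kJ/mol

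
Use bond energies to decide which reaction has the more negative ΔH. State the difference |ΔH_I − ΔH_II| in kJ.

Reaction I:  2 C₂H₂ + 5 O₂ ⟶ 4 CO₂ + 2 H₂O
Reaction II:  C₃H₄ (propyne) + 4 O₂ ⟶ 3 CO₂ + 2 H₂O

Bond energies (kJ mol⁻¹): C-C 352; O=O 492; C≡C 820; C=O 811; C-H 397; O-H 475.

Reaction I:
  Bonds broken (reactants):
    C≡C: 2 × 820 = 1640
    C-H: 4 × 397 = 1588
    O=O: 5 × 492 = 2460
    Σ(broken) = 5688 kJ
  Bonds formed (products):
    C=O: 8 × 811 = 6488
    O-H: 4 × 475 = 1900
    Σ(formed) = 8388 kJ
  ΔH_I = 5688 − 8388 = −2700 kJ
Reaction II:
  Bonds broken (reactants):
    C≡C: 1 × 820 = 820
    C-C: 1 × 352 = 352
    C-H: 4 × 397 = 1588
    O=O: 4 × 492 = 1968
    Σ(broken) = 4728 kJ
  Bonds formed (products):
    C=O: 6 × 811 = 4866
    O-H: 4 × 475 = 1900
    Σ(formed) = 6766 kJ
  ΔH_II = 4728 − 6766 = −2038 kJ
ΔH_I − ΔH_II = −662 kJ, so reaction I has the more negative ΔH; |ΔH_I − ΔH_II| = 662 kJ.

Reaction I, by 662 kJ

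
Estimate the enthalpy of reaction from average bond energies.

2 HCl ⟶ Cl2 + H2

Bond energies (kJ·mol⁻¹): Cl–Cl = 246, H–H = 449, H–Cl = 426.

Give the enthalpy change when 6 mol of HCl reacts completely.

Bonds broken (reactants):
  H–Cl: 2 × 426 = 852
  Σ(broken) = 852 kJ
Bonds formed (products):
  Cl–Cl: 1 × 246 = 246
  H–H: 1 × 449 = 449
  Σ(formed) = 695 kJ
ΔH = Σ(broken) − Σ(formed) = 852 − 695 = +157 kJ
For 3× the reaction as written: 3 × (+157) = +471 kJ

ΔH = +471 kJ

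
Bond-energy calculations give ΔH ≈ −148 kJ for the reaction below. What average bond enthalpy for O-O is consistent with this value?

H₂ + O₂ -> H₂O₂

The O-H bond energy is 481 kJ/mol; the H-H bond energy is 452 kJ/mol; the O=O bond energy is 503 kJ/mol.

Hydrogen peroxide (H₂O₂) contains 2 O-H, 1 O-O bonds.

Let D be the O-O bond energy.
Σ(broken) = 1×452 + 1×503 = 955
Σ(formed) = 2×481 + 1×D = 962 + D
ΔH = Σ(broken) − Σ(formed) = (955) − (962 + D) = −7 − D
Setting this equal to −148 kJ gives D = 141 kJ/mol.

D(O-O) ≈ 141 kJ/mol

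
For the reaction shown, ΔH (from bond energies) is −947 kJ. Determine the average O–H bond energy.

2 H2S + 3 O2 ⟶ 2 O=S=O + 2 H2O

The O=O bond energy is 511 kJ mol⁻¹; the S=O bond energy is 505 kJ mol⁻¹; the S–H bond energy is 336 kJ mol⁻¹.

D(O–H) ≈ 451 kJ/mol

Let D be the O–H bond energy.
Σ(broken) = 3×511 + 4×336 = 2877
Σ(formed) = 4×D + 4×505 = 2020 + 4D
ΔH = Σ(broken) − Σ(formed) = (2877) − (2020 + 4D) = +857 − 4D
Setting this equal to −947 kJ gives 4D = 1804, so D = 451 kJ/mol.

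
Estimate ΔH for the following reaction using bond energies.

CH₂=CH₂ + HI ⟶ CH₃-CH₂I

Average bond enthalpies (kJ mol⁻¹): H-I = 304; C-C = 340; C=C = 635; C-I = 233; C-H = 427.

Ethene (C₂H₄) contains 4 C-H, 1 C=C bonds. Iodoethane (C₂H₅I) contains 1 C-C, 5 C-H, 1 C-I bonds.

Bonds broken (reactants):
  C-H: 4 × 427 = 1708
  C=C: 1 × 635 = 635
  H-I: 1 × 304 = 304
  Σ(broken) = 2647 kJ
Bonds formed (products):
  C-C: 1 × 340 = 340
  C-H: 5 × 427 = 2135
  C-I: 1 × 233 = 233
  Σ(formed) = 2708 kJ
ΔH = Σ(broken) − Σ(formed) = 2647 − 2708 = −61 kJ

ΔH ≈ −61 kJ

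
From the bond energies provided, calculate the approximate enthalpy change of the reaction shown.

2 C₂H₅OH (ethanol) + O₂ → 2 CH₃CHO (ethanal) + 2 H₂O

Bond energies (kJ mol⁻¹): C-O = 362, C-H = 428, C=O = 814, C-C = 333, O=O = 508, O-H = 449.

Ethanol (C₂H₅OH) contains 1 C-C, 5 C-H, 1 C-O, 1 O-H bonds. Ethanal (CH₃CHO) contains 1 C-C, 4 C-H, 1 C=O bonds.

Bonds broken (reactants):
  C-C: 2 × 333 = 666
  C-H: 10 × 428 = 4280
  C-O: 2 × 362 = 724
  O-H: 2 × 449 = 898
  O=O: 1 × 508 = 508
  Σ(broken) = 7076 kJ
Bonds formed (products):
  C-C: 2 × 333 = 666
  C-H: 8 × 428 = 3424
  C=O: 2 × 814 = 1628
  O-H: 4 × 449 = 1796
  Σ(formed) = 7514 kJ
ΔH = Σ(broken) − Σ(formed) = 7076 − 7514 = −438 kJ

ΔH ≈ −438 kJ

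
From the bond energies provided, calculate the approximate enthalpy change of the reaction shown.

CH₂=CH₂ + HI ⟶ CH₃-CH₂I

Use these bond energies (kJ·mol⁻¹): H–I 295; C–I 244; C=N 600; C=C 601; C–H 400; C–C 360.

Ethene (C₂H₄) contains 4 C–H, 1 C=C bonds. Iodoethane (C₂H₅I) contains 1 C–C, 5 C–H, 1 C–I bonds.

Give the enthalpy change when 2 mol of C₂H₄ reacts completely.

ΔH = −216 kJ

Bonds broken (reactants):
  C–H: 4 × 400 = 1600
  C=C: 1 × 601 = 601
  H–I: 1 × 295 = 295
  Σ(broken) = 2496 kJ
Bonds formed (products):
  C–C: 1 × 360 = 360
  C–H: 5 × 400 = 2000
  C–I: 1 × 244 = 244
  Σ(formed) = 2604 kJ
ΔH = Σ(broken) − Σ(formed) = 2496 − 2604 = −108 kJ
For 2× the reaction as written: 2 × (−108) = −216 kJ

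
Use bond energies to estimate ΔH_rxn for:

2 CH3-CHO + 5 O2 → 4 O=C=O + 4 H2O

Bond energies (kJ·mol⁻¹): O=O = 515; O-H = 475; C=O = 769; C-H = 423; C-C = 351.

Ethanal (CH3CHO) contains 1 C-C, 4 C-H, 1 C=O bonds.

ΔH ≈ −1753 kJ

Bonds broken (reactants):
  C-C: 2 × 351 = 702
  C-H: 8 × 423 = 3384
  C=O: 2 × 769 = 1538
  O=O: 5 × 515 = 2575
  Σ(broken) = 8199 kJ
Bonds formed (products):
  C=O: 8 × 769 = 6152
  O-H: 8 × 475 = 3800
  Σ(formed) = 9952 kJ
ΔH = Σ(broken) − Σ(formed) = 8199 − 9952 = −1753 kJ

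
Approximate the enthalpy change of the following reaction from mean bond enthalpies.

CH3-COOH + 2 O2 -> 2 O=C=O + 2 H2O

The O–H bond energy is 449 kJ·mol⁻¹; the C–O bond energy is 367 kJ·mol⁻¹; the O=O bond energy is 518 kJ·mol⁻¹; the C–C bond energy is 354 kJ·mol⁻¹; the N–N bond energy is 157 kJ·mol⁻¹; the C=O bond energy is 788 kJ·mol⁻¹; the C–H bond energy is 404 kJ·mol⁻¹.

Bonds broken (reactants):
  C–C: 1 × 354 = 354
  C–H: 3 × 404 = 1212
  C–O: 1 × 367 = 367
  C=O: 1 × 788 = 788
  O–H: 1 × 449 = 449
  O=O: 2 × 518 = 1036
  Σ(broken) = 4206 kJ
Bonds formed (products):
  C=O: 4 × 788 = 3152
  O–H: 4 × 449 = 1796
  Σ(formed) = 4948 kJ
ΔH = Σ(broken) − Σ(formed) = 4206 − 4948 = −742 kJ

ΔH ≈ −742 kJ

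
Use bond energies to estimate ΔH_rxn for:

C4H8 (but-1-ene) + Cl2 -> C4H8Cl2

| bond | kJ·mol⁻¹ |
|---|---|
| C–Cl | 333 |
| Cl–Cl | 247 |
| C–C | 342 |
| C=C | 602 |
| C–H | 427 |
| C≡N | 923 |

ΔH ≈ −159 kJ

Bonds broken (reactants):
  C–C: 2 × 342 = 684
  C–H: 8 × 427 = 3416
  C=C: 1 × 602 = 602
  Cl–Cl: 1 × 247 = 247
  Σ(broken) = 4949 kJ
Bonds formed (products):
  C–C: 3 × 342 = 1026
  C–Cl: 2 × 333 = 666
  C–H: 8 × 427 = 3416
  Σ(formed) = 5108 kJ
ΔH = Σ(broken) − Σ(formed) = 4949 − 5108 = −159 kJ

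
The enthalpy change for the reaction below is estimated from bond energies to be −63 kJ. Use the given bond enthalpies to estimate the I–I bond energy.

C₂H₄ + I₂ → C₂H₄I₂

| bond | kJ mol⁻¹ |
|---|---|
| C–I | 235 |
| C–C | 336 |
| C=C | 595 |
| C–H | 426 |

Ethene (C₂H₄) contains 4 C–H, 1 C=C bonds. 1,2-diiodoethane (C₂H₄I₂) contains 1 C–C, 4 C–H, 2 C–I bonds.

Let D be the I–I bond energy.
Σ(broken) = 4×426 + 1×595 + 1×D = 2299 + D
Σ(formed) = 1×336 + 4×426 + 2×235 = 2510
ΔH = Σ(broken) − Σ(formed) = (2299 + D) − (2510) = −211 + D
Setting this equal to −63 kJ gives D = 148 kJ/mol.

D(I–I) ≈ 148 kJ/mol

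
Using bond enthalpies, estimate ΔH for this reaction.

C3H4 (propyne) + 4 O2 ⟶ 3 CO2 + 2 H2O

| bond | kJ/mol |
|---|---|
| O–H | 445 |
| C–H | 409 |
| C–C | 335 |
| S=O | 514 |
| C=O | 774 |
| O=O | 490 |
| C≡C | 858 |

Bonds broken (reactants):
  C≡C: 1 × 858 = 858
  C–C: 1 × 335 = 335
  C–H: 4 × 409 = 1636
  O=O: 4 × 490 = 1960
  Σ(broken) = 4789 kJ
Bonds formed (products):
  C=O: 6 × 774 = 4644
  O–H: 4 × 445 = 1780
  Σ(formed) = 6424 kJ
ΔH = Σ(broken) − Σ(formed) = 4789 − 6424 = −1635 kJ

ΔH ≈ −1635 kJ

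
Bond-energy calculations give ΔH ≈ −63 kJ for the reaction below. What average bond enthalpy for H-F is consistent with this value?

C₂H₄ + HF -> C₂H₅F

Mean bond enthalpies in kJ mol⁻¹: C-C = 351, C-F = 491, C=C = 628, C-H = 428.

D(H-F) ≈ 579 kJ/mol

Let D be the H-F bond energy.
Σ(broken) = 4×428 + 1×628 + 1×D = 2340 + D
Σ(formed) = 1×351 + 1×491 + 5×428 = 2982
ΔH = Σ(broken) − Σ(formed) = (2340 + D) − (2982) = −642 + D
Setting this equal to −63 kJ gives D = 579 kJ/mol.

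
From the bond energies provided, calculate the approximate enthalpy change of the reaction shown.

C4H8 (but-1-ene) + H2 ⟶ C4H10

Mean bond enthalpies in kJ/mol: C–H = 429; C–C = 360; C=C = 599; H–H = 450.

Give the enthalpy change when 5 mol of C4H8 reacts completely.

Bonds broken (reactants):
  C–C: 2 × 360 = 720
  C–H: 8 × 429 = 3432
  C=C: 1 × 599 = 599
  H–H: 1 × 450 = 450
  Σ(broken) = 5201 kJ
Bonds formed (products):
  C–C: 3 × 360 = 1080
  C–H: 10 × 429 = 4290
  Σ(formed) = 5370 kJ
ΔH = Σ(broken) − Σ(formed) = 5201 − 5370 = −169 kJ
For 5× the reaction as written: 5 × (−169) = −845 kJ

ΔH = −845 kJ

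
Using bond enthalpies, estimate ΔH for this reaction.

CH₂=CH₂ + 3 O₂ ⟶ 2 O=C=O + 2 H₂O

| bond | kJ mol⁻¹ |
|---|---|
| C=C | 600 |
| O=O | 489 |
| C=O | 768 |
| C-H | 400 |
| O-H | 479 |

ΔH ≈ −1321 kJ

Bonds broken (reactants):
  C-H: 4 × 400 = 1600
  C=C: 1 × 600 = 600
  O=O: 3 × 489 = 1467
  Σ(broken) = 3667 kJ
Bonds formed (products):
  C=O: 4 × 768 = 3072
  O-H: 4 × 479 = 1916
  Σ(formed) = 4988 kJ
ΔH = Σ(broken) − Σ(formed) = 3667 − 4988 = −1321 kJ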